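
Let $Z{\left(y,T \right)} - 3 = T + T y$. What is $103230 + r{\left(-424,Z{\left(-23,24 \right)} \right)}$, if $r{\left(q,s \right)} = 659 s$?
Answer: $-242745$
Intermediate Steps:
$Z{\left(y,T \right)} = 3 + T + T y$ ($Z{\left(y,T \right)} = 3 + \left(T + T y\right) = 3 + T + T y$)
$103230 + r{\left(-424,Z{\left(-23,24 \right)} \right)} = 103230 + 659 \left(3 + 24 + 24 \left(-23\right)\right) = 103230 + 659 \left(3 + 24 - 552\right) = 103230 + 659 \left(-525\right) = 103230 - 345975 = -242745$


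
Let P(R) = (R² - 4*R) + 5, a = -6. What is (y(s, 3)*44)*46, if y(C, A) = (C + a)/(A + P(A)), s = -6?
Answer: -24288/5 ≈ -4857.6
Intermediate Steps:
P(R) = 5 + R² - 4*R
y(C, A) = (-6 + C)/(5 + A² - 3*A) (y(C, A) = (C - 6)/(A + (5 + A² - 4*A)) = (-6 + C)/(5 + A² - 3*A))
(y(s, 3)*44)*46 = (((-6 - 6)/(5 + 3² - 3*3))*44)*46 = ((-12/(5 + 9 - 9))*44)*46 = ((-12/5)*44)*46 = (((⅕)*(-12))*44)*46 = -12/5*44*46 = -528/5*46 = -24288/5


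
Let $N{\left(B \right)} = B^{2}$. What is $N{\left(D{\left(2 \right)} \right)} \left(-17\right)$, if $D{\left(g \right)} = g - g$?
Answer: $0$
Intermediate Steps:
$D{\left(g \right)} = 0$
$N{\left(D{\left(2 \right)} \right)} \left(-17\right) = 0^{2} \left(-17\right) = 0 \left(-17\right) = 0$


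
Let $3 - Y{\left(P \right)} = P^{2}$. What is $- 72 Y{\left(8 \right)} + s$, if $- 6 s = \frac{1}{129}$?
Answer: $\frac{3399407}{774} \approx 4392.0$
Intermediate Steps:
$s = - \frac{1}{774}$ ($s = - \frac{1}{6 \cdot 129} = \left(- \frac{1}{6}\right) \frac{1}{129} = - \frac{1}{774} \approx -0.001292$)
$Y{\left(P \right)} = 3 - P^{2}$
$- 72 Y{\left(8 \right)} + s = - 72 \left(3 - 8^{2}\right) - \frac{1}{774} = - 72 \left(3 - 64\right) - \frac{1}{774} = \left(-72\right) \left(-61\right) - \frac{1}{774} = 4392 - \frac{1}{774} = \frac{3399407}{774}$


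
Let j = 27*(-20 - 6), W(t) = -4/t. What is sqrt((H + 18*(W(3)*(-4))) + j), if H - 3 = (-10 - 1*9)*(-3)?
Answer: I*sqrt(546) ≈ 23.367*I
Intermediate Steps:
H = 60 (H = 3 + (-10 - 1*9)*(-3) = 3 + (-10 - 9)*(-3) = 3 - 19*(-3) = 3 + 57 = 60)
j = -702 (j = 27*(-26) = -702)
sqrt((H + 18*(W(3)*(-4))) + j) = sqrt((60 + 18*(-4/3*(-4))) - 702) = sqrt((60 + 18*(16/3)) - 702) = sqrt((60 + 96) - 702) = sqrt(156 - 702) = sqrt(-546) = I*sqrt(546)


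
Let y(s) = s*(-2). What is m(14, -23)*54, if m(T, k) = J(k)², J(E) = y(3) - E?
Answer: 15606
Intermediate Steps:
y(s) = -2*s
J(E) = -6 - E (J(E) = -2*3 - E = -6 - E)
m(T, k) = (-6 - k)²
m(14, -23)*54 = (6 - 23)²*54 = (-17)²*54 = 289*54 = 15606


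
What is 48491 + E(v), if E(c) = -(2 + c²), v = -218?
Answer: 965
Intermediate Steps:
E(c) = -2 - c²
48491 + E(v) = 48491 + (-2 - 1*(-218)²) = 48491 + (-2 - 1*47524) = 48491 + (-2 - 47524) = 48491 - 47526 = 965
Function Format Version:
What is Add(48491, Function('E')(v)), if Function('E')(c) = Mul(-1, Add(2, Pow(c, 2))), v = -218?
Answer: 965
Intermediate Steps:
Function('E')(c) = Add(-2, Mul(-1, Pow(c, 2)))
Add(48491, Function('E')(v)) = Add(48491, Add(-2, Mul(-1, Pow(-218, 2)))) = Add(48491, Add(-2, Mul(-1, 47524))) = Add(48491, Add(-2, -47524)) = Add(48491, -47526) = 965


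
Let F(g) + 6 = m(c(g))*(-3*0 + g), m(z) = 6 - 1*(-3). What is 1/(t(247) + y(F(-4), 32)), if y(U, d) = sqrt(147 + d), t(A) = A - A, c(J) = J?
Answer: sqrt(179)/179 ≈ 0.074744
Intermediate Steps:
t(A) = 0
m(z) = 9 (m(z) = 6 + 3 = 9)
F(g) = -6 + 9*g (F(g) = -6 + 9*(-3*0 + g) = -6 + 9*(0 + g) = -6 + 9*g)
1/(t(247) + y(F(-4), 32)) = 1/(0 + sqrt(147 + 32)) = 1/(0 + sqrt(179)) = 1/(sqrt(179)) = sqrt(179)/179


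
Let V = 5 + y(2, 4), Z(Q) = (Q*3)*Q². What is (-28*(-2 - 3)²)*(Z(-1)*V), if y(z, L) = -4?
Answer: 2100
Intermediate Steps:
Z(Q) = 3*Q³ (Z(Q) = (3*Q)*Q² = 3*Q³)
V = 1 (V = 5 - 4 = 1)
(-28*(-2 - 3)²)*(Z(-1)*V) = (-28*(-2 - 3)²)*((3*(-1)³)*1) = (-28*(-5)²)*((3*(-1))*1) = (-28*25)*(-3*1) = -700*(-3) = 2100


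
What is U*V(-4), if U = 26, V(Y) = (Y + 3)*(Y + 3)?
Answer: 26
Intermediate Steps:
V(Y) = (3 + Y)² (V(Y) = (3 + Y)*(3 + Y) = (3 + Y)²)
U*V(-4) = 26*(3 - 4)² = 26*(-1)² = 26*1 = 26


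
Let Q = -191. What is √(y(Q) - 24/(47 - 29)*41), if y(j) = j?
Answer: I*√2211/3 ≈ 15.674*I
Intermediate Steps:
√(y(Q) - 24/(47 - 29)*41) = √(-191 - 24/(47 - 29)*41) = √(-191 - 24/18*41) = √(-191 - 24*1/18*41) = √(-191 - 4/3*41) = √(-191 - 164/3) = √(-737/3) = I*√2211/3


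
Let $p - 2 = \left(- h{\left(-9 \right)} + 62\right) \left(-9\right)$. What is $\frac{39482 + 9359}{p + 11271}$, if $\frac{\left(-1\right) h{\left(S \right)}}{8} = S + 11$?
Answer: $\frac{48841}{10571} \approx 4.6203$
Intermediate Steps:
$h{\left(S \right)} = -88 - 8 S$ ($h{\left(S \right)} = - 8 \left(S + 11\right) = - 8 \left(11 + S\right) = -88 - 8 S$)
$p = -700$ ($p = 2 + \left(- (-88 - -72) + 62\right) \left(-9\right) = 2 + \left(- (-88 + 72) + 62\right) \left(-9\right) = 2 + \left(\left(-1\right) \left(-16\right) + 62\right) \left(-9\right) = 2 + \left(16 + 62\right) \left(-9\right) = 2 + 78 \left(-9\right) = 2 - 702 = -700$)
$\frac{39482 + 9359}{p + 11271} = \frac{39482 + 9359}{-700 + 11271} = \frac{48841}{10571}$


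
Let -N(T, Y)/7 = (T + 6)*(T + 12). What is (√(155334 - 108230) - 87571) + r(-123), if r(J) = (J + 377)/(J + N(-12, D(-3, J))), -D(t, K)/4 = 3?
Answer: -10771487/123 + 32*√46 ≈ -87356.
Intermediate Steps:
D(t, K) = -12 (D(t, K) = -4*3 = -12)
N(T, Y) = -7*(6 + T)*(12 + T) (N(T, Y) = -7*(T + 6)*(T + 12) = -7*(6 + T)*(12 + T))
r(J) = (377 + J)/J (r(J) = (J + 377)/(J + (-504 - 126*(-12) - 7*(-12)²)) = (377 + J)/(J + (-504 + 1512 - 7*144)) = (377 + J)/(J + (-504 + 1512 - 1008)) = (377 + J)/(J + 0) = (377 + J)/J)
(√(155334 - 108230) - 87571) + r(-123) = (√(155334 - 108230) - 87571) + (377 - 123)/(-123) = (√47104 - 87571) - 1/123*254 = (32*√46 - 87571) - 254/123 = (-87571 + 32*√46) - 254/123 = -10771487/123 + 32*√46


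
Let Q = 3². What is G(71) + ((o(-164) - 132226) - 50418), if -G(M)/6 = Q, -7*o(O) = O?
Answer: -1278722/7 ≈ -1.8267e+5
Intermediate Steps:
o(O) = -O/7
Q = 9
G(M) = -54 (G(M) = -6*9 = -54)
G(71) + ((o(-164) - 132226) - 50418) = -54 + ((-⅐*(-164) - 132226) - 50418) = -54 + ((164/7 - 132226) - 50418) = -54 + (-925418/7 - 50418) = -54 - 1278344/7 = -1278722/7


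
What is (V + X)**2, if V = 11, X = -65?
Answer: 2916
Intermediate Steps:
(V + X)**2 = (11 - 65)**2 = (-54)**2 = 2916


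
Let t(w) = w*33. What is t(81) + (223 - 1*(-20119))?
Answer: 23015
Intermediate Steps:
t(w) = 33*w
t(81) + (223 - 1*(-20119)) = 33*81 + (223 - 1*(-20119)) = 2673 + (223 + 20119) = 2673 + 20342 = 23015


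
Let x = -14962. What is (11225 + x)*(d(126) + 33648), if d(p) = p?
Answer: -126213438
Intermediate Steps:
(11225 + x)*(d(126) + 33648) = (11225 - 14962)*(126 + 33648) = -3737*33774 = -126213438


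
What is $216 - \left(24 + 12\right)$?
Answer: $180$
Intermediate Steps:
$216 - \left(24 + 12\right) = 216 - 36 = 180$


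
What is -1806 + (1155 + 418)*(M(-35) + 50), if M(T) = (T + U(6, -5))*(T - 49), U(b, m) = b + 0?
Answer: 3908672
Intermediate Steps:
U(b, m) = b
M(T) = (-49 + T)*(6 + T) (M(T) = (T + 6)*(T - 49) = (6 + T)*(-49 + T) = (-49 + T)*(6 + T))
-1806 + (1155 + 418)*(M(-35) + 50) = -1806 + (1155 + 418)*((-294 + (-35)² - 43*(-35)) + 50) = -1806 + 1573*((-294 + 1225 + 1505) + 50) = -1806 + 1573*(2436 + 50) = -1806 + 1573*2486 = -1806 + 3910478 = 3908672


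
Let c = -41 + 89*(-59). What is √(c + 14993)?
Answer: √9701 ≈ 98.494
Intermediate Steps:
c = -5292 (c = -41 - 5251 = -5292)
√(c + 14993) = √(-5292 + 14993) = √9701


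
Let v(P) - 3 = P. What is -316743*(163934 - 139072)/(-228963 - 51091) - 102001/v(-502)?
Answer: 63840696074/2253983 ≈ 28324.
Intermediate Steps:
v(P) = 3 + P
-316743*(163934 - 139072)/(-228963 - 51091) - 102001/v(-502) = -316743*(163934 - 139072)/(-228963 - 51091) - 102001/(3 - 502) = -316743/((-280054/24862)) - 102001/(-499) = -316743/((-280054*1/24862)) - 102001*(-1/499) = -316743/(-4517/401) + 102001/499 = -316743*(-401/4517) + 102001/499 = 127013943/4517 + 102001/499 = 63840696074/2253983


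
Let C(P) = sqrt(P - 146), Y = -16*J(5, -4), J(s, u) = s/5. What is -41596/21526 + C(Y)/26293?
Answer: -20798/10763 + 9*I*sqrt(2)/26293 ≈ -1.9324 + 0.00048408*I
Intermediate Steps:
J(s, u) = s/5 (J(s, u) = s*(1/5) = s/5)
Y = -16 (Y = -16*5/5 = -16*1 = -16)
C(P) = sqrt(-146 + P)
-41596/21526 + C(Y)/26293 = -41596/21526 + sqrt(-146 - 16)/26293 = -41596*1/21526 + sqrt(-162)*(1/26293) = -20798/10763 + (9*I*sqrt(2))*(1/26293) = -20798/10763 + 9*I*sqrt(2)/26293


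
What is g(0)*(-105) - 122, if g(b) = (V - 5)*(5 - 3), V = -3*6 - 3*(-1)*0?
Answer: 4708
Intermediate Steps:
V = -18 (V = -18 + 3*0 = -18 + 0 = -18)
g(b) = -46 (g(b) = (-18 - 5)*(5 - 3) = -23*2 = -46)
g(0)*(-105) - 122 = -46*(-105) - 122 = 4830 - 122 = 4708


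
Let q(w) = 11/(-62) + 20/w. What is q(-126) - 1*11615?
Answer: -45369503/3906 ≈ -11615.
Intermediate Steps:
q(w) = -11/62 + 20/w (q(w) = 11*(-1/62) + 20/w = -11/62 + 20/w)
q(-126) - 1*11615 = (-11/62 + 20/(-126)) - 1*11615 = (-11/62 + 20*(-1/126)) - 11615 = (-11/62 - 10/63) - 11615 = -1313/3906 - 11615 = -45369503/3906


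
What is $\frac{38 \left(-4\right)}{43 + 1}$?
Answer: $- \frac{38}{11} \approx -3.4545$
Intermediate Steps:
$\frac{38 \left(-4\right)}{43 + 1} = - \frac{152}{44} = \left(-152\right) \frac{1}{44} = - \frac{38}{11}$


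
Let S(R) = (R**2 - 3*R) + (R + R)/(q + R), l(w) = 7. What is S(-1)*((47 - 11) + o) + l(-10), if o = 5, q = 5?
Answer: 301/2 ≈ 150.50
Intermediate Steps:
S(R) = R**2 - 3*R + 2*R/(5 + R) (S(R) = (R**2 - 3*R) + (R + R)/(5 + R) = (R**2 - 3*R) + (2*R)/(5 + R) = (R**2 - 3*R) + 2*R/(5 + R) = R**2 - 3*R + 2*R/(5 + R))
S(-1)*((47 - 11) + o) + l(-10) = (-(-13 + (-1)**2 + 2*(-1))/(5 - 1))*((47 - 11) + 5) + 7 = (-1*(-13 + 1 - 2)/4)*(36 + 5) + 7 = -1*1/4*(-14)*41 + 7 = (7/2)*41 + 7 = 287/2 + 7 = 301/2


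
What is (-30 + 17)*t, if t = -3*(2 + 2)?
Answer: 156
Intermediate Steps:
t = -12 (t = -3*4 = -12)
(-30 + 17)*t = (-30 + 17)*(-12) = -13*(-12) = 156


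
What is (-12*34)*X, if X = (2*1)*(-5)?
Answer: 4080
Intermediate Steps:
X = -10 (X = 2*(-5) = -10)
(-12*34)*X = -12*34*(-10) = -408*(-10) = 4080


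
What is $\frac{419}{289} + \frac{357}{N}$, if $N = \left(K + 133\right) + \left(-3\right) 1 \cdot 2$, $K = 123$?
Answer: $\frac{207923}{72250} \approx 2.8778$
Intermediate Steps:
$N = 250$ ($N = \left(123 + 133\right) + \left(-3\right) 1 \cdot 2 = 256 - 6 = 250$)
$\frac{419}{289} + \frac{357}{N} = \frac{419}{289} + \frac{357}{250} = \frac{207923}{72250}$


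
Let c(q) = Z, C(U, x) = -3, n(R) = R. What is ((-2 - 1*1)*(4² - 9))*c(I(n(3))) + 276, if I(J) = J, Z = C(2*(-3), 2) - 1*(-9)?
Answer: 150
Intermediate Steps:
Z = 6 (Z = -3 - 1*(-9) = -3 + 9 = 6)
c(q) = 6
((-2 - 1*1)*(4² - 9))*c(I(n(3))) + 276 = ((-2 - 1*1)*(4² - 9))*6 + 276 = ((-2 - 1)*(16 - 9))*6 + 276 = -3*7*6 + 276 = -21*6 + 276 = -126 + 276 = 150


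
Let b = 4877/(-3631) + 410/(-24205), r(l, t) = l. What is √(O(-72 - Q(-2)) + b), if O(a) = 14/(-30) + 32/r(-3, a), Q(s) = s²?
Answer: I*√868533960221665230/263665065 ≈ 3.5346*I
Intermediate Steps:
O(a) = -167/15 (O(a) = 14/(-30) + 32/(-3) = 14*(-1/30) + 32*(-⅓) = -7/15 - 32/3 = -167/15)
b = -23907299/17577671 (b = 4877*(-1/3631) + 410*(-1/24205) = -4877/3631 - 82/4841 = -23907299/17577671 ≈ -1.3601)
√(O(-72 - Q(-2)) + b) = √(-167/15 - 23907299/17577671) = √(-3294080542/263665065) = I*√868533960221665230/263665065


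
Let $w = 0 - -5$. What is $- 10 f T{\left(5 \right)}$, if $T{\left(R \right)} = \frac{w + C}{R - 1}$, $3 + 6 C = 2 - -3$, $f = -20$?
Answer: $\frac{800}{3} \approx 266.67$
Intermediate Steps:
$w = 5$ ($w = 0 + 5 = 5$)
$C = \frac{1}{3}$ ($C = - \frac{1}{2} + \frac{2 - -3}{6} = - \frac{1}{2} + \frac{2 + 3}{6} = - \frac{1}{2} + \frac{1}{6} \cdot 5 = - \frac{1}{2} + \frac{5}{6} = \frac{1}{3} \approx 0.33333$)
$T{\left(R \right)} = \frac{16}{3 \left(-1 + R\right)}$ ($T{\left(R \right)} = \frac{5 + \frac{1}{3}}{R - 1} = \frac{16}{3 \left(-1 + R\right)}$)
$- 10 f T{\left(5 \right)} = \left(-10\right) \left(-20\right) \frac{16}{3 \left(-1 + 5\right)} = 200 \frac{16}{3 \cdot 4} = 200 \cdot \frac{16}{3} \cdot \frac{1}{4} = 200 \cdot \frac{4}{3} = \frac{800}{3}$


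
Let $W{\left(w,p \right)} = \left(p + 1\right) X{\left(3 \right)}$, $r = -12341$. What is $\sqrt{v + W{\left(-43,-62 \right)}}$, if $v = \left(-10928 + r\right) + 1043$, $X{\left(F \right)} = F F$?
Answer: $5 i \sqrt{911} \approx 150.91 i$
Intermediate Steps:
$X{\left(F \right)} = F^{2}$
$W{\left(w,p \right)} = 9 + 9 p$ ($W{\left(w,p \right)} = \left(p + 1\right) 3^{2} = \left(1 + p\right) 9 = 9 + 9 p$)
$v = -22226$ ($v = \left(-10928 - 12341\right) + 1043 = -23269 + 1043 = -22226$)
$\sqrt{v + W{\left(-43,-62 \right)}} = \sqrt{-22226 + \left(9 + 9 \left(-62\right)\right)} = \sqrt{-22226 + \left(9 - 558\right)} = \sqrt{-22226 - 549} = \sqrt{-22775} = 5 i \sqrt{911}$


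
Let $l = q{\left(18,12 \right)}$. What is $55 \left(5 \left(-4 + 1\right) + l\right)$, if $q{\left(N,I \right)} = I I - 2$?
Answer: $6985$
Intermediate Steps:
$q{\left(N,I \right)} = -2 + I^{2}$ ($q{\left(N,I \right)} = I^{2} - 2 = -2 + I^{2}$)
$l = 142$ ($l = -2 + 12^{2} = -2 + 144 = 142$)
$55 \left(5 \left(-4 + 1\right) + l\right) = 55 \left(5 \left(-4 + 1\right) + 142\right) = 55 \left(5 \left(-3\right) + 142\right) = 55 \left(-15 + 142\right) = 55 \cdot 127 = 6985$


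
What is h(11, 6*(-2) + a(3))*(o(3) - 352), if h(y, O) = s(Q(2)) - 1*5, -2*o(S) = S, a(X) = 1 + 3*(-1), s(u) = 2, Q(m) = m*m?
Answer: 2121/2 ≈ 1060.5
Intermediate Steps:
Q(m) = m²
a(X) = -2 (a(X) = 1 - 3 = -2)
o(S) = -S/2
h(y, O) = -3 (h(y, O) = 2 - 1*5 = 2 - 5 = -3)
h(11, 6*(-2) + a(3))*(o(3) - 352) = -3*(-½*3 - 352) = -3*(-3/2 - 352) = -3*(-707/2) = 2121/2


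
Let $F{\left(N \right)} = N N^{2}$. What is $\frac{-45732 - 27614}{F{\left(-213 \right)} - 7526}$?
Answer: $\frac{10478}{1381589} \approx 0.007584$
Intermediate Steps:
$F{\left(N \right)} = N^{3}$
$\frac{-45732 - 27614}{F{\left(-213 \right)} - 7526} = \frac{-45732 - 27614}{\left(-213\right)^{3} - 7526} = - \frac{73346}{-9663597 - 7526} = - \frac{73346}{-9671123} = \left(-73346\right) \left(- \frac{1}{9671123}\right) = \frac{10478}{1381589}$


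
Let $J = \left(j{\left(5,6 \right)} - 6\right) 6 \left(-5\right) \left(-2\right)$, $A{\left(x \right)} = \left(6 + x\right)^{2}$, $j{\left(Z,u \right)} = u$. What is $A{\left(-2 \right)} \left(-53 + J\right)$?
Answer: $-848$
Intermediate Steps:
$J = 0$ ($J = \left(6 - 6\right) 6 \left(-5\right) \left(-2\right) = 0 \left(\left(-30\right) \left(-2\right)\right) = 0 \cdot 60 = 0$)
$A{\left(-2 \right)} \left(-53 + J\right) = \left(6 - 2\right)^{2} \left(-53 + 0\right) = 4^{2} \left(-53\right) = 16 \left(-53\right) = -848$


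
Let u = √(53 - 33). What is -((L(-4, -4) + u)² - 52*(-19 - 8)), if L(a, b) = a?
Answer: -1440 + 16*√5 ≈ -1404.2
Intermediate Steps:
u = 2*√5 (u = √20 = 2*√5 ≈ 4.4721)
-((L(-4, -4) + u)² - 52*(-19 - 8)) = -((-4 + 2*√5)² - 52*(-19 - 8)) = -((-4 + 2*√5)² - 52*(-27)) = -((-4 + 2*√5)² + 1404) = -(1404 + (-4 + 2*√5)²) = -1404 - (-4 + 2*√5)²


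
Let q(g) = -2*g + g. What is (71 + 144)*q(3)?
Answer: -645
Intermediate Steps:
q(g) = -g
(71 + 144)*q(3) = (71 + 144)*(-1*3) = 215*(-3) = -645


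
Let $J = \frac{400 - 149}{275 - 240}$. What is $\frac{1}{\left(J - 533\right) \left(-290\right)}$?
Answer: $\frac{7}{1067432} \approx 6.5578 \cdot 10^{-6}$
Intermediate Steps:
$J = \frac{251}{35}$ ($J = \frac{251}{275 - 240} = \frac{251}{35} \approx 7.1714$)
$\frac{1}{\left(J - 533\right) \left(-290\right)} = \frac{1}{\left(\frac{251}{35} - 533\right) \left(-290\right)} = \frac{1}{- \frac{18404}{35}} \left(- \frac{1}{290}\right) = \left(- \frac{35}{18404}\right) \left(- \frac{1}{290}\right) = \frac{7}{1067432}$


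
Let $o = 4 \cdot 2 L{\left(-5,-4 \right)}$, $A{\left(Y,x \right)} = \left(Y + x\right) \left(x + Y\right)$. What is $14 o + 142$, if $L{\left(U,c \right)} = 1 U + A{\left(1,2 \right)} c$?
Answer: $-4450$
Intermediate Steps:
$A{\left(Y,x \right)} = \left(Y + x\right)^{2}$ ($A{\left(Y,x \right)} = \left(Y + x\right) \left(Y + x\right) = \left(Y + x\right)^{2}$)
$L{\left(U,c \right)} = U + 9 c$ ($L{\left(U,c \right)} = 1 U + \left(1 + 2\right)^{2} c = U + 3^{2} c = U + 9 c$)
$o = -328$ ($o = 4 \cdot 2 \left(-5 + 9 \left(-4\right)\right) = 8 \left(-5 - 36\right) = 8 \left(-41\right) = -328$)
$14 o + 142 = 14 \left(-328\right) + 142 = -4592 + 142 = -4450$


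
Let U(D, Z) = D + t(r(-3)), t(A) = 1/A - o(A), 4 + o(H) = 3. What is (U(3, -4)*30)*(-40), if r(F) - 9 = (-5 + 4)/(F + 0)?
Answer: -34500/7 ≈ -4928.6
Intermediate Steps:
r(F) = 9 - 1/F (r(F) = 9 + (-5 + 4)/(F + 0) = 9 - 1/F)
o(H) = -1 (o(H) = -4 + 3 = -1)
t(A) = 1 + 1/A (t(A) = 1/A - 1*(-1) = 1/A + 1 = 1 + 1/A)
U(D, Z) = 31/28 + D (U(D, Z) = D + (1 + (9 - 1/(-3)))/(9 - 1/(-3)) = D + (1 + (9 - 1*(-⅓)))/(9 - 1*(-⅓)) = D + (1 + (9 + ⅓))/(9 + ⅓) = D + (1 + 28/3)/(28/3) = D + (3/28)*(31/3) = D + 31/28 = 31/28 + D)
(U(3, -4)*30)*(-40) = ((31/28 + 3)*30)*(-40) = ((115/28)*30)*(-40) = (1725/14)*(-40) = -34500/7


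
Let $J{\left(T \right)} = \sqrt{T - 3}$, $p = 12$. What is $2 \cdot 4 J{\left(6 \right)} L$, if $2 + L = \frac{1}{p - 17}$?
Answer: $- \frac{88 \sqrt{3}}{5} \approx -30.484$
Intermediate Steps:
$J{\left(T \right)} = \sqrt{-3 + T}$
$L = - \frac{11}{5}$ ($L = -2 + \frac{1}{12 - 17} = -2 + \frac{1}{-5} = -2 - \frac{1}{5} = - \frac{11}{5} \approx -2.2$)
$2 \cdot 4 J{\left(6 \right)} L = 2 \cdot 4 \sqrt{-3 + 6} \left(- \frac{11}{5}\right) = 8 \sqrt{3} \left(- \frac{11}{5}\right) = - \frac{88 \sqrt{3}}{5}$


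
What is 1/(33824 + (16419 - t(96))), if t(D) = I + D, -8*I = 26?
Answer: 4/200601 ≈ 1.9940e-5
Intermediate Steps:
I = -13/4 (I = -⅛*26 = -13/4 ≈ -3.2500)
t(D) = -13/4 + D
1/(33824 + (16419 - t(96))) = 1/(33824 + (16419 - (-13/4 + 96))) = 1/(33824 + (16419 - 1*371/4)) = 1/(33824 + (16419 - 371/4)) = 1/(33824 + 65305/4) = 1/(200601/4) = 4/200601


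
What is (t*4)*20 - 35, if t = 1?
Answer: 45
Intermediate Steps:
(t*4)*20 - 35 = (1*4)*20 - 35 = 4*20 - 35 = 80 - 35 = 45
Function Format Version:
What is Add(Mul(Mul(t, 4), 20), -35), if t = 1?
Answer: 45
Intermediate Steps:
Add(Mul(Mul(t, 4), 20), -35) = Add(Mul(Mul(1, 4), 20), -35) = Add(Mul(4, 20), -35) = Add(80, -35) = 45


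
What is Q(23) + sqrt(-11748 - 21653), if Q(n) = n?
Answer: 23 + I*sqrt(33401) ≈ 23.0 + 182.76*I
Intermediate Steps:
Q(23) + sqrt(-11748 - 21653) = 23 + sqrt(-11748 - 21653) = 23 + sqrt(-33401) = 23 + I*sqrt(33401)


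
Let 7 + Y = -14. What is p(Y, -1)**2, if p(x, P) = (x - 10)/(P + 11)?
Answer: 961/100 ≈ 9.6100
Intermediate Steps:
Y = -21 (Y = -7 - 14 = -21)
p(x, P) = (-10 + x)/(11 + P)
p(Y, -1)**2 = ((-10 - 21)/(11 - 1))**2 = (-31/10)**2 = 961/100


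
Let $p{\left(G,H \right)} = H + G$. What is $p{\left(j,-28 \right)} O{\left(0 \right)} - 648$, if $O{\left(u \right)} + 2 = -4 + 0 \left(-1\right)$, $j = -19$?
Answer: $-366$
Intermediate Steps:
$O{\left(u \right)} = -6$ ($O{\left(u \right)} = -2 + \left(-4 + 0 \left(-1\right)\right) = -2 + \left(-4 + 0\right) = -2 - 4 = -6$)
$p{\left(G,H \right)} = G + H$
$p{\left(j,-28 \right)} O{\left(0 \right)} - 648 = \left(-19 - 28\right) \left(-6\right) - 648 = \left(-47\right) \left(-6\right) - 648 = 282 - 648 = -366$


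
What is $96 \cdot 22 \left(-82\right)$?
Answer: $-173184$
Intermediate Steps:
$96 \cdot 22 \left(-82\right) = 2112 \left(-82\right) = -173184$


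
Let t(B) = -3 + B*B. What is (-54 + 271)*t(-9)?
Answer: 16926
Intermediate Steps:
t(B) = -3 + B**2
(-54 + 271)*t(-9) = (-54 + 271)*(-3 + (-9)**2) = 217*(-3 + 81) = 217*78 = 16926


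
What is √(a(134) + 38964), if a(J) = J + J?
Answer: 8*√613 ≈ 198.07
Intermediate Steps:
a(J) = 2*J
√(a(134) + 38964) = √(2*134 + 38964) = √(268 + 38964) = √39232 = 8*√613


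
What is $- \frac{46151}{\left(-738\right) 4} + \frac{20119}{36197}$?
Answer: $\frac{1729919035}{106853544} \approx 16.19$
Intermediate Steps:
$- \frac{46151}{\left(-738\right) 4} + \frac{20119}{36197} = - \frac{46151}{-2952} + 20119 \cdot \frac{1}{36197} = \left(-46151\right) \left(- \frac{1}{2952}\right) + \frac{20119}{36197} = \frac{46151}{2952} + \frac{20119}{36197} = \frac{1729919035}{106853544}$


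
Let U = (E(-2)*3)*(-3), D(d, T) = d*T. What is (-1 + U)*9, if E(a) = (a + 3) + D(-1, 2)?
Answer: 72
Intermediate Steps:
D(d, T) = T*d
E(a) = 1 + a (E(a) = (a + 3) + 2*(-1) = (3 + a) - 2 = 1 + a)
U = 9 (U = ((1 - 2)*3)*(-3) = -1*3*(-3) = -3*(-3) = 9)
(-1 + U)*9 = (-1 + 9)*9 = 8*9 = 72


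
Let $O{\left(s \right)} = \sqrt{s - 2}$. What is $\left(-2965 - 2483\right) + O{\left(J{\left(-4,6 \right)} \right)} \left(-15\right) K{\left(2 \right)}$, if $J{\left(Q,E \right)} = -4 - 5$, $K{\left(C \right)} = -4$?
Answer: $-5448 + 60 i \sqrt{11} \approx -5448.0 + 199.0 i$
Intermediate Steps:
$J{\left(Q,E \right)} = -9$
$O{\left(s \right)} = \sqrt{-2 + s}$
$\left(-2965 - 2483\right) + O{\left(J{\left(-4,6 \right)} \right)} \left(-15\right) K{\left(2 \right)} = \left(-2965 - 2483\right) + \sqrt{-2 - 9} \left(-15\right) \left(-4\right) = -5448 + \sqrt{-11} \left(-15\right) \left(-4\right) = -5448 + i \sqrt{11} \left(-15\right) \left(-4\right) = -5448 + - 15 i \sqrt{11} \left(-4\right) = -5448 + 60 i \sqrt{11}$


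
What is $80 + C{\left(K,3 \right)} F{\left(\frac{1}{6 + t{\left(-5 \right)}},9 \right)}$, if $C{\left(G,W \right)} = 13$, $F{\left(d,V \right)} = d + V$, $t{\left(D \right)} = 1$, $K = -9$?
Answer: $\frac{1392}{7} \approx 198.86$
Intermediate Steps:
$F{\left(d,V \right)} = V + d$
$80 + C{\left(K,3 \right)} F{\left(\frac{1}{6 + t{\left(-5 \right)}},9 \right)} = 80 + 13 \left(9 + \frac{1}{6 + 1}\right) = 80 + 13 \left(9 + \frac{1}{7}\right) = 80 + 13 \cdot \frac{64}{7} = 80 + \frac{832}{7} = \frac{1392}{7}$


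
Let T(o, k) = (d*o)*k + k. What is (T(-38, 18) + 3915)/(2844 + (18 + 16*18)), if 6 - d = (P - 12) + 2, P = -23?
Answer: -361/50 ≈ -7.2200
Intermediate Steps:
d = 39 (d = 6 - ((-23 - 12) + 2) = 6 - (-35 + 2) = 6 - 1*(-33) = 6 + 33 = 39)
T(o, k) = k + 39*k*o (T(o, k) = (39*o)*k + k = 39*k*o + k = k + 39*k*o)
(T(-38, 18) + 3915)/(2844 + (18 + 16*18)) = (18*(1 + 39*(-38)) + 3915)/(2844 + (18 + 16*18)) = (18*(1 - 1482) + 3915)/(2844 + (18 + 288)) = (18*(-1481) + 3915)/(2844 + 306) = (-26658 + 3915)/3150 = -22743*1/3150 = -361/50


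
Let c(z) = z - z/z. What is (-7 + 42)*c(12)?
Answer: 385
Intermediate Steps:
c(z) = -1 + z (c(z) = z - 1*1 = z - 1 = -1 + z)
(-7 + 42)*c(12) = (-7 + 42)*(-1 + 12) = 35*11 = 385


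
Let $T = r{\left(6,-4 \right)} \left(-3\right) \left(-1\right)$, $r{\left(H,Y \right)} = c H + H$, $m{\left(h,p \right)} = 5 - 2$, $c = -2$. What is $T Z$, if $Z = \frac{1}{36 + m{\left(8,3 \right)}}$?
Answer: $- \frac{6}{13} \approx -0.46154$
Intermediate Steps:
$m{\left(h,p \right)} = 3$
$r{\left(H,Y \right)} = - H$ ($r{\left(H,Y \right)} = - 2 H + H = - H$)
$T = -18$ ($T = \left(-1\right) 6 \left(-3\right) \left(-1\right) = \left(-6\right) \left(-3\right) \left(-1\right) = 18 \left(-1\right) = -18$)
$Z = \frac{1}{39}$ ($Z = \frac{1}{36 + 3} = \frac{1}{39} \approx 0.025641$)
$T Z = \left(-18\right) \frac{1}{39} = - \frac{6}{13}$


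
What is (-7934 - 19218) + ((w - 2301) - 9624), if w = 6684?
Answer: -32393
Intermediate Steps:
(-7934 - 19218) + ((w - 2301) - 9624) = (-7934 - 19218) + ((6684 - 2301) - 9624) = -27152 + (4383 - 9624) = -27152 - 5241 = -32393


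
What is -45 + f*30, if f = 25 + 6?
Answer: 885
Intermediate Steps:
f = 31
-45 + f*30 = -45 + 31*30 = -45 + 930 = 885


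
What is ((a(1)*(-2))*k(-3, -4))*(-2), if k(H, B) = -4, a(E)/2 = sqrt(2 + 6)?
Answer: -64*sqrt(2) ≈ -90.510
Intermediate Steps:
a(E) = 4*sqrt(2) (a(E) = 2*sqrt(2 + 6) = 2*sqrt(8) = 2*(2*sqrt(2)) = 4*sqrt(2))
((a(1)*(-2))*k(-3, -4))*(-2) = (((4*sqrt(2))*(-2))*(-4))*(-2) = (-8*sqrt(2)*(-4))*(-2) = (32*sqrt(2))*(-2) = -64*sqrt(2)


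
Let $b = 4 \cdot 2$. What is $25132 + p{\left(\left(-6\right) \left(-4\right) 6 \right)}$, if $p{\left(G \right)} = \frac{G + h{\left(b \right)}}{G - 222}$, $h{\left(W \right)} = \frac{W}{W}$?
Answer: $\frac{1960151}{78} \approx 25130.0$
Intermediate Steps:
$b = 8$
$h{\left(W \right)} = 1$
$p{\left(G \right)} = \frac{1 + G}{-222 + G}$ ($p{\left(G \right)} = \frac{G + 1}{G - 222} = \frac{1 + G}{-222 + G}$)
$25132 + p{\left(\left(-6\right) \left(-4\right) 6 \right)} = 25132 + \frac{1 + \left(-6\right) \left(-4\right) 6}{-222 + \left(-6\right) \left(-4\right) 6} = 25132 + \frac{1 + 24 \cdot 6}{-222 + 24 \cdot 6} = 25132 + \frac{1 + 144}{-222 + 144} = 25132 + \frac{1}{-78} \cdot 145 = 25132 - \frac{145}{78} = \frac{1960151}{78}$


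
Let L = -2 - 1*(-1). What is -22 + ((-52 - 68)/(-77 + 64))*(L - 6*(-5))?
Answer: 3194/13 ≈ 245.69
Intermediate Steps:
L = -1 (L = -2 + 1 = -1)
-22 + ((-52 - 68)/(-77 + 64))*(L - 6*(-5)) = -22 + ((-52 - 68)/(-77 + 64))*(-1 - 6*(-5)) = -22 + (-120/(-13))*(-1 + 30) = -22 - 120*(-1/13)*29 = -22 + (120/13)*29 = -22 + 3480/13 = 3194/13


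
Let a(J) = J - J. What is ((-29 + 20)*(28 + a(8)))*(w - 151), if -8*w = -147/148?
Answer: 11254131/296 ≈ 38021.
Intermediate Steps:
w = 147/1184 (w = -(-147)/(8*148) = -1/8*(-147/148) = 147/1184 ≈ 0.12416)
a(J) = 0
((-29 + 20)*(28 + a(8)))*(w - 151) = ((-29 + 20)*(28 + 0))*(147/1184 - 151) = -9*28*(-178637/1184) = -252*(-178637/1184) = 11254131/296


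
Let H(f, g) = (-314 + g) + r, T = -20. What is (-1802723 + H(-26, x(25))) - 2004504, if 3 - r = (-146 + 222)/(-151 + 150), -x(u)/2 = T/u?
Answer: -19037302/5 ≈ -3.8075e+6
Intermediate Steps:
x(u) = 40/u (x(u) = -(-40)/u = 40/u)
r = 79 (r = 3 - (-146 + 222)/(-151 + 150) = 3 - 76/(-1) = 3 - 76*(-1) = 3 - 1*(-76) = 3 + 76 = 79)
H(f, g) = -235 + g (H(f, g) = (-314 + g) + 79 = -235 + g)
(-1802723 + H(-26, x(25))) - 2004504 = (-1802723 + (-235 + 40/25)) - 2004504 = (-1802723 + (-235 + 40*(1/25))) - 2004504 = (-1802723 + (-235 + 8/5)) - 2004504 = (-1802723 - 1167/5) - 2004504 = -9014782/5 - 2004504 = -19037302/5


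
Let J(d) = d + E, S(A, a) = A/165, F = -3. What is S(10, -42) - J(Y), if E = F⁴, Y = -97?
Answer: 530/33 ≈ 16.061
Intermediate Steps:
S(A, a) = A/165 (S(A, a) = A*(1/165) = A/165)
E = 81 (E = (-3)⁴ = 81)
J(d) = 81 + d (J(d) = d + 81 = 81 + d)
S(10, -42) - J(Y) = (1/165)*10 - (81 - 97) = 2/33 - 1*(-16) = 2/33 + 16 = 530/33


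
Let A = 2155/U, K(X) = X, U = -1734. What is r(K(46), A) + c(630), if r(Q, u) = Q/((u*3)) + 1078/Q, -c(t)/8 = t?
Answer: -249257579/49565 ≈ -5028.9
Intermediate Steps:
c(t) = -8*t
A = -2155/1734 (A = 2155/(-1734) = 2155*(-1/1734) = -2155/1734 ≈ -1.2428)
r(Q, u) = 1078/Q + Q/(3*u) (r(Q, u) = Q/((3*u)) + 1078/Q = Q*(1/(3*u)) + 1078/Q = Q/(3*u) + 1078/Q = 1078/Q + Q/(3*u))
r(K(46), A) + c(630) = (1078/46 + (1/3)*46/(-2155/1734)) - 8*630 = (1078*(1/46) + (1/3)*46*(-1734/2155)) - 5040 = (539/23 - 26588/2155) - 5040 = 550021/49565 - 5040 = -249257579/49565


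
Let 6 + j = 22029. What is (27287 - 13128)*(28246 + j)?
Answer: 711758771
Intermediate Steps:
j = 22023 (j = -6 + 22029 = 22023)
(27287 - 13128)*(28246 + j) = (27287 - 13128)*(28246 + 22023) = 14159*50269 = 711758771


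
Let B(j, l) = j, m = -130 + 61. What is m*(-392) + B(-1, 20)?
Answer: 27047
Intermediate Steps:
m = -69
m*(-392) + B(-1, 20) = -69*(-392) - 1 = 27048 - 1 = 27047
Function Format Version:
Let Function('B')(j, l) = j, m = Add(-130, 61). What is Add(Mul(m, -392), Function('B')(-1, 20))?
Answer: 27047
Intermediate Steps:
m = -69
Add(Mul(m, -392), Function('B')(-1, 20)) = Add(Mul(-69, -392), -1) = Add(27048, -1) = 27047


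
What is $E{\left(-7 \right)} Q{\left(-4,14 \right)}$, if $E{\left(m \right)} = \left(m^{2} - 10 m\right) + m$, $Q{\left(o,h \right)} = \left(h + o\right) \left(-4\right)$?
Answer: $-4480$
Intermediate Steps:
$Q{\left(o,h \right)} = - 4 h - 4 o$
$E{\left(m \right)} = m^{2} - 9 m$
$E{\left(-7 \right)} Q{\left(-4,14 \right)} = - 7 \left(-9 - 7\right) \left(\left(-4\right) 14 - -16\right) = \left(-7\right) \left(-16\right) \left(-56 + 16\right) = 112 \left(-40\right) = -4480$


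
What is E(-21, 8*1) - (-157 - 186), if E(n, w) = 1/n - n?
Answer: 7643/21 ≈ 363.95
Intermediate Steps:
E(-21, 8*1) - (-157 - 186) = (1/(-21) - 1*(-21)) - (-157 - 186) = (-1/21 + 21) - 1*(-343) = 440/21 + 343 = 7643/21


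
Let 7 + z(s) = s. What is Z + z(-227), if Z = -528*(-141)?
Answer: 74214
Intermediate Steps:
z(s) = -7 + s
Z = 74448
Z + z(-227) = 74448 + (-7 - 227) = 74448 - 234 = 74214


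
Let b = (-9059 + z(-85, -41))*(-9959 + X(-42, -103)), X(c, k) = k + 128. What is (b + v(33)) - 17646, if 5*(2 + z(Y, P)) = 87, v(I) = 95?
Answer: 449107857/5 ≈ 8.9822e+7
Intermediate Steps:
X(c, k) = 128 + k
z(Y, P) = 77/5 (z(Y, P) = -2 + (1/5)*87 = -2 + 87/5 = 77/5)
b = 449195612/5 (b = (-9059 + 77/5)*(-9959 + (128 - 103)) = -45218*(-9959 + 25)/5 = -45218/5*(-9934) = 449195612/5 ≈ 8.9839e+7)
(b + v(33)) - 17646 = (449195612/5 + 95) - 17646 = 449196087/5 - 17646 = 449107857/5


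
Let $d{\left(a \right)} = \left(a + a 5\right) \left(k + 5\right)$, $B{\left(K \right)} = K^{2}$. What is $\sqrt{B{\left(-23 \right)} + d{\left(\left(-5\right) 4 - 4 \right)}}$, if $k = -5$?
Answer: $23$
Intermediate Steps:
$d{\left(a \right)} = 0$ ($d{\left(a \right)} = \left(a + a 5\right) \left(-5 + 5\right) = \left(a + 5 a\right) 0 = 6 a 0 = 0$)
$\sqrt{B{\left(-23 \right)} + d{\left(\left(-5\right) 4 - 4 \right)}} = \sqrt{\left(-23\right)^{2} + 0} = \sqrt{529 + 0} = \sqrt{529} = 23$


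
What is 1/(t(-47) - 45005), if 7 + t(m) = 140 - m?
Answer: -1/44825 ≈ -2.2309e-5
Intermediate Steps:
t(m) = 133 - m (t(m) = -7 + (140 - m) = 133 - m)
1/(t(-47) - 45005) = 1/((133 - 1*(-47)) - 45005) = 1/((133 + 47) - 45005) = 1/(180 - 45005) = 1/(-44825) = -1/44825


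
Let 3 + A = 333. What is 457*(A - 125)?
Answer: 93685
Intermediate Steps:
A = 330 (A = -3 + 333 = 330)
457*(A - 125) = 457*(330 - 125) = 457*205 = 93685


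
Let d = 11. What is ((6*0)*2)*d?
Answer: 0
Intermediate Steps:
((6*0)*2)*d = ((6*0)*2)*11 = (0*2)*11 = 0*11 = 0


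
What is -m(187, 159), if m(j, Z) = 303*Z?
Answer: -48177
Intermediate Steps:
-m(187, 159) = -303*159 = -1*48177 = -48177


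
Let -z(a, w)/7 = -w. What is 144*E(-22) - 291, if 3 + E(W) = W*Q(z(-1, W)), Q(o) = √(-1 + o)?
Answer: -723 - 3168*I*√155 ≈ -723.0 - 39441.0*I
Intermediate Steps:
z(a, w) = 7*w (z(a, w) = -(-7)*w = 7*w)
E(W) = -3 + W*√(-1 + 7*W)
144*E(-22) - 291 = 144*(-3 - 22*√(-1 + 7*(-22))) - 291 = 144*(-3 - 22*√(-1 - 154)) - 291 = 144*(-3 - 22*I*√155) - 291 = (-432 - 3168*I*√155) - 291 = -723 - 3168*I*√155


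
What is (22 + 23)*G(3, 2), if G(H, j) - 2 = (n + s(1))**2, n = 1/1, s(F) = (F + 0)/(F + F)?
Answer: 765/4 ≈ 191.25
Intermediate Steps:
s(F) = 1/2 (s(F) = F/((2*F)) = F*(1/(2*F)) = 1/2)
n = 1 (n = 1*1 = 1)
G(H, j) = 17/4 (G(H, j) = 2 + (1 + 1/2)**2 = 2 + (3/2)**2 = 2 + 9/4 = 17/4)
(22 + 23)*G(3, 2) = (22 + 23)*(17/4) = 45*(17/4) = 765/4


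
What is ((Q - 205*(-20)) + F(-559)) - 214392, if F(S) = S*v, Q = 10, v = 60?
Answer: -243822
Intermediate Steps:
F(S) = 60*S (F(S) = S*60 = 60*S)
((Q - 205*(-20)) + F(-559)) - 214392 = ((10 - 205*(-20)) + 60*(-559)) - 214392 = ((10 + 4100) - 33540) - 214392 = (4110 - 33540) - 214392 = -29430 - 214392 = -243822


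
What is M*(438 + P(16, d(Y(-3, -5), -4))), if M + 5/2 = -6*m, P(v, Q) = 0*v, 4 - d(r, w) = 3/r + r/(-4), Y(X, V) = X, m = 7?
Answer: -19491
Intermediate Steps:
d(r, w) = 4 - 3/r + r/4 (d(r, w) = 4 - (3/r + r/(-4)) = 4 - (3/r + r*(-¼)) = 4 - (3/r - r/4) = 4 + (-3/r + r/4) = 4 - 3/r + r/4)
P(v, Q) = 0
M = -89/2 (M = -5/2 - 6*7 = -5/2 - 42 = -89/2 ≈ -44.500)
M*(438 + P(16, d(Y(-3, -5), -4))) = -89*(438 + 0)/2 = -89/2*438 = -19491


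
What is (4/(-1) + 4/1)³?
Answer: 0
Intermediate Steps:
(4/(-1) + 4/1)³ = (4*(-1) + 4*1)³ = (-4 + 4)³ = 0³ = 0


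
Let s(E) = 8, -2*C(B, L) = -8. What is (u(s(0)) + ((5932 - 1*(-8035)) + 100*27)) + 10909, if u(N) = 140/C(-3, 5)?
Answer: 27611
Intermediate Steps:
C(B, L) = 4 (C(B, L) = -1/2*(-8) = 4)
u(N) = 35 (u(N) = 140/4 = 140*(1/4) = 35)
(u(s(0)) + ((5932 - 1*(-8035)) + 100*27)) + 10909 = (35 + ((5932 - 1*(-8035)) + 100*27)) + 10909 = (35 + ((5932 + 8035) + 2700)) + 10909 = (35 + (13967 + 2700)) + 10909 = (35 + 16667) + 10909 = 16702 + 10909 = 27611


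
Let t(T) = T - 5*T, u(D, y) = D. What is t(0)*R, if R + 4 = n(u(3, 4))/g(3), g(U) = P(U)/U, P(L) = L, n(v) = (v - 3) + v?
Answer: 0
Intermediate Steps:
n(v) = -3 + 2*v (n(v) = (-3 + v) + v = -3 + 2*v)
t(T) = -4*T
g(U) = 1 (g(U) = U/U = 1)
R = -1 (R = -4 + (-3 + 2*3)/1 = -4 + (-3 + 6)*1 = -4 + 3*1 = -4 + 3 = -1)
t(0)*R = -4*0*(-1) = 0*(-1) = 0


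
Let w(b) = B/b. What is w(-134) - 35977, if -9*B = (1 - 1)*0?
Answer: -35977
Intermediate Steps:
B = 0 (B = -(1 - 1)*0/9 = -0*0 = -1/9*0 = 0)
w(b) = 0 (w(b) = 0/b = 0)
w(-134) - 35977 = 0 - 35977 = -35977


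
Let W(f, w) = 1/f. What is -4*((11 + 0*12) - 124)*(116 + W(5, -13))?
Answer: 262612/5 ≈ 52522.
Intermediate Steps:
-4*((11 + 0*12) - 124)*(116 + W(5, -13)) = -4*((11 + 0*12) - 124)*(116 + 1/5) = -4*((11 + 0) - 124)*(116 + 1/5) = -4*(11 - 124)*581/5 = -(-452)*581/5 = -4*(-65653/5) = 262612/5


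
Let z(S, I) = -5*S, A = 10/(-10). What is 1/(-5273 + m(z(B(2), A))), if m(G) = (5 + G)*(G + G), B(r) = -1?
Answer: -1/5173 ≈ -0.00019331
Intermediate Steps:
A = -1 (A = 10*(-⅒) = -1)
m(G) = 2*G*(5 + G) (m(G) = (5 + G)*(2*G) = 2*G*(5 + G))
1/(-5273 + m(z(B(2), A))) = 1/(-5273 + 2*(-5*(-1))*(5 - 5*(-1))) = 1/(-5273 + 2*5*(5 + 5)) = 1/(-5273 + 2*5*10) = 1/(-5273 + 100) = 1/(-5173) = -1/5173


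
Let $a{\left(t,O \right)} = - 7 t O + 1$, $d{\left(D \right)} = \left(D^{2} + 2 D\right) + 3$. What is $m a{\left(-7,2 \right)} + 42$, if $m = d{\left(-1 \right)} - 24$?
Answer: $-2136$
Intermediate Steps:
$d{\left(D \right)} = 3 + D^{2} + 2 D$
$a{\left(t,O \right)} = 1 - 7 O t$ ($a{\left(t,O \right)} = - 7 O t + 1 = 1 - 7 O t$)
$m = -22$ ($m = \left(3 + \left(-1\right)^{2} + 2 \left(-1\right)\right) - 24 = \left(3 + 1 - 2\right) - 24 = 2 - 24 = -22$)
$m a{\left(-7,2 \right)} + 42 = - 22 \left(1 - 14 \left(-7\right)\right) + 42 = - 22 \left(1 + 98\right) + 42 = \left(-22\right) 99 + 42 = -2178 + 42 = -2136$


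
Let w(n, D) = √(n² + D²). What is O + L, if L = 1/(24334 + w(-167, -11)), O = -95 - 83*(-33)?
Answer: 782776763979/296057773 - √28010/592115546 ≈ 2644.0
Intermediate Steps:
O = 2644 (O = -95 + 2739 = 2644)
w(n, D) = √(D² + n²)
L = 1/(24334 + √28010) (L = 1/(24334 + √((-11)² + (-167)²)) = 1/(24334 + √(121 + 27889)) = 1/(24334 + √28010) ≈ 4.0814e-5)
O + L = 2644 + (12167/296057773 - √28010/592115546) = 782776763979/296057773 - √28010/592115546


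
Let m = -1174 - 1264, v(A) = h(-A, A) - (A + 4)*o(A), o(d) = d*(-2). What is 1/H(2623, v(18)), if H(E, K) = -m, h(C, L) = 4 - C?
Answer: 1/2438 ≈ 0.00041017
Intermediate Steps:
o(d) = -2*d
v(A) = 4 + A + 2*A*(4 + A) (v(A) = (4 - (-1)*A) - (A + 4)*(-2*A) = (4 + A) - (4 + A)*(-2*A) = (4 + A) - (-2)*A*(4 + A) = (4 + A) + 2*A*(4 + A) = 4 + A + 2*A*(4 + A))
m = -2438
H(E, K) = 2438 (H(E, K) = -1*(-2438) = 2438)
1/H(2623, v(18)) = 1/2438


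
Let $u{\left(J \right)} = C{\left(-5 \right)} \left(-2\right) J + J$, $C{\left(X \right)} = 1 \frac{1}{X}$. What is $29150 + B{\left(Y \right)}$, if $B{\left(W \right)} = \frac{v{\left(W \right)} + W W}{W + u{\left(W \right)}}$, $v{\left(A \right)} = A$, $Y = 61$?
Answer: $\frac{175055}{6} \approx 29176.0$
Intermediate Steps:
$C{\left(X \right)} = \frac{1}{X}$
$u{\left(J \right)} = \frac{7 J}{5}$ ($u{\left(J \right)} = \frac{1}{-5} \left(-2\right) J + J = \left(- \frac{1}{5}\right) \left(-2\right) J + J = \frac{2 J}{5} + J = \frac{7 J}{5}$)
$B{\left(W \right)} = \frac{5 \left(W + W^{2}\right)}{12 W}$ ($B{\left(W \right)} = \frac{W + W W}{W + \frac{7 W}{5}} = \frac{W + W^{2}}{\frac{12}{5} W} = \left(W + W^{2}\right) \frac{5}{12 W} = \frac{5 \left(W + W^{2}\right)}{12 W}$)
$29150 + B{\left(Y \right)} = 29150 + \left(\frac{5}{12} + \frac{5}{12} \cdot 61\right) = 29150 + \left(\frac{5}{12} + \frac{305}{12}\right) = 29150 + \frac{155}{6} = \frac{175055}{6}$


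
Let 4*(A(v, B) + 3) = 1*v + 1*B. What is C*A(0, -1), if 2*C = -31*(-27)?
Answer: -10881/8 ≈ -1360.1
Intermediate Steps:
A(v, B) = -3 + B/4 + v/4 (A(v, B) = -3 + (1*v + 1*B)/4 = -3 + (v + B)/4 = -3 + (B + v)/4 = -3 + (B/4 + v/4) = -3 + B/4 + v/4)
C = 837/2 (C = (-31*(-27))/2 = (½)*837 = 837/2 ≈ 418.50)
C*A(0, -1) = 837*(-3 + (¼)*(-1) + (¼)*0)/2 = 837*(-3 - ¼ + 0)/2 = (837/2)*(-13/4) = -10881/8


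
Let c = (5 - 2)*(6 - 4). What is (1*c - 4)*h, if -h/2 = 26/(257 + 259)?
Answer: -26/129 ≈ -0.20155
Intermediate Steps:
c = 6 (c = 3*2 = 6)
h = -13/129 (h = -52/(257 + 259) = -52/516 = -2*13/258 = -13/129 ≈ -0.10078)
(1*c - 4)*h = (1*6 - 4)*(-13/129) = (6 - 4)*(-13/129) = 2*(-13/129) = -26/129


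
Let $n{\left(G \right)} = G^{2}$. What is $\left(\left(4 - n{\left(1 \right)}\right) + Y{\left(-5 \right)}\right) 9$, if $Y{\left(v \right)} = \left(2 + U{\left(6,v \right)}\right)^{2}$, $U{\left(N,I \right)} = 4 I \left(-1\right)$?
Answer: $4383$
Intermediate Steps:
$U{\left(N,I \right)} = - 4 I$
$Y{\left(v \right)} = \left(2 - 4 v\right)^{2}$
$\left(\left(4 - n{\left(1 \right)}\right) + Y{\left(-5 \right)}\right) 9 = \left(\left(4 - 1^{2}\right) + 4 \left(-1 + 2 \left(-5\right)\right)^{2}\right) 9 = \left(\left(4 - 1\right) + 4 \left(-1 - 10\right)^{2}\right) 9 = \left(\left(4 - 1\right) + 4 \left(-11\right)^{2}\right) 9 = \left(3 + 4 \cdot 121\right) 9 = \left(3 + 484\right) 9 = 487 \cdot 9 = 4383$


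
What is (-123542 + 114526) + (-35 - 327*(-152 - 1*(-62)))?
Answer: 20379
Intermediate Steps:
(-123542 + 114526) + (-35 - 327*(-152 - 1*(-62))) = -9016 + (-35 - 327*(-152 + 62)) = -9016 + (-35 - 327*(-90)) = -9016 + (-35 + 29430) = -9016 + 29395 = 20379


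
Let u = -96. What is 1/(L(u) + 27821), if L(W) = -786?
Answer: 1/27035 ≈ 3.6989e-5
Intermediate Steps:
1/(L(u) + 27821) = 1/(-786 + 27821) = 1/27035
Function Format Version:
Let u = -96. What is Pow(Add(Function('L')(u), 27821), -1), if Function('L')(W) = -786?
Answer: Rational(1, 27035) ≈ 3.6989e-5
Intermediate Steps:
Pow(Add(Function('L')(u), 27821), -1) = Pow(Add(-786, 27821), -1) = Pow(27035, -1) = Rational(1, 27035)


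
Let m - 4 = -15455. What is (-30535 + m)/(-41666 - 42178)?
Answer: 22993/41922 ≈ 0.54847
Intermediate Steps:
m = -15451 (m = 4 - 15455 = -15451)
(-30535 + m)/(-41666 - 42178) = (-30535 - 15451)/(-41666 - 42178) = -45986/(-83844) = -45986*(-1/83844) = 22993/41922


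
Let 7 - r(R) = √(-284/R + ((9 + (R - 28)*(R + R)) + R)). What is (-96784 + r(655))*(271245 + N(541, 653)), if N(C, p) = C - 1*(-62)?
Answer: -26308633896 - 271848*√352672950830/655 ≈ -2.6555e+10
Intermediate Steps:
r(R) = 7 - √(9 + R - 284/R + 2*R*(-28 + R)) (r(R) = 7 - √(-284/R + ((9 + (R - 28)*(R + R)) + R)) = 7 - √(-284/R + ((9 + (-28 + R)*(2*R)) + R)) = 7 - √(-284/R + ((9 + 2*R*(-28 + R)) + R)) = 7 - √(-284/R + (9 + R + 2*R*(-28 + R))) = 7 - √(9 + R - 284/R + 2*R*(-28 + R)))
N(C, p) = 62 + C (N(C, p) = C + 62 = 62 + C)
(-96784 + r(655))*(271245 + N(541, 653)) = (-96784 + (7 - √(9 - 284/655 - 55*655 + 2*655²)))*(271245 + (62 + 541)) = (-96784 + (7 - √(9 - 284*1/655 - 36025 + 2*429025)))*(271245 + 603) = (-96784 + (7 - √(9 - 284/655 - 36025 + 858050)))*271848 = (-96784 + (7 - √(538431986/655)))*271848 = (-96784 + (7 - √352672950830/655))*271848 = (-96777 - √352672950830/655)*271848 = -26308633896 - 271848*√352672950830/655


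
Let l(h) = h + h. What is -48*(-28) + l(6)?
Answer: 1356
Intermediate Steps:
l(h) = 2*h
-48*(-28) + l(6) = -48*(-28) + 2*6 = 1344 + 12 = 1356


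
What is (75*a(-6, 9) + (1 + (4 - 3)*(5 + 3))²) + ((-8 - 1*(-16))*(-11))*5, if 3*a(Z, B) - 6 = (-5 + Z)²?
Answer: 2816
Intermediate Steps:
a(Z, B) = 2 + (-5 + Z)²/3
(75*a(-6, 9) + (1 + (4 - 3)*(5 + 3))²) + ((-8 - 1*(-16))*(-11))*5 = (75*(2 + (-5 - 6)²/3) + (1 + (4 - 3)*(5 + 3))²) + ((-8 - 1*(-16))*(-11))*5 = (75*(2 + (⅓)*(-11)²) + (1 + 1*8)²) + ((-8 + 16)*(-11))*5 = (75*(2 + (⅓)*121) + (1 + 8)²) + (8*(-11))*5 = (75*(2 + 121/3) + 9²) - 88*5 = (75*(127/3) + 81) - 440 = (3175 + 81) - 440 = 3256 - 440 = 2816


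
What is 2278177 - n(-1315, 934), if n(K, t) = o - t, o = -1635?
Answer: 2280746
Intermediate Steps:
n(K, t) = -1635 - t
2278177 - n(-1315, 934) = 2278177 - (-1635 - 1*934) = 2278177 - (-1635 - 934) = 2278177 - 1*(-2569) = 2278177 + 2569 = 2280746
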